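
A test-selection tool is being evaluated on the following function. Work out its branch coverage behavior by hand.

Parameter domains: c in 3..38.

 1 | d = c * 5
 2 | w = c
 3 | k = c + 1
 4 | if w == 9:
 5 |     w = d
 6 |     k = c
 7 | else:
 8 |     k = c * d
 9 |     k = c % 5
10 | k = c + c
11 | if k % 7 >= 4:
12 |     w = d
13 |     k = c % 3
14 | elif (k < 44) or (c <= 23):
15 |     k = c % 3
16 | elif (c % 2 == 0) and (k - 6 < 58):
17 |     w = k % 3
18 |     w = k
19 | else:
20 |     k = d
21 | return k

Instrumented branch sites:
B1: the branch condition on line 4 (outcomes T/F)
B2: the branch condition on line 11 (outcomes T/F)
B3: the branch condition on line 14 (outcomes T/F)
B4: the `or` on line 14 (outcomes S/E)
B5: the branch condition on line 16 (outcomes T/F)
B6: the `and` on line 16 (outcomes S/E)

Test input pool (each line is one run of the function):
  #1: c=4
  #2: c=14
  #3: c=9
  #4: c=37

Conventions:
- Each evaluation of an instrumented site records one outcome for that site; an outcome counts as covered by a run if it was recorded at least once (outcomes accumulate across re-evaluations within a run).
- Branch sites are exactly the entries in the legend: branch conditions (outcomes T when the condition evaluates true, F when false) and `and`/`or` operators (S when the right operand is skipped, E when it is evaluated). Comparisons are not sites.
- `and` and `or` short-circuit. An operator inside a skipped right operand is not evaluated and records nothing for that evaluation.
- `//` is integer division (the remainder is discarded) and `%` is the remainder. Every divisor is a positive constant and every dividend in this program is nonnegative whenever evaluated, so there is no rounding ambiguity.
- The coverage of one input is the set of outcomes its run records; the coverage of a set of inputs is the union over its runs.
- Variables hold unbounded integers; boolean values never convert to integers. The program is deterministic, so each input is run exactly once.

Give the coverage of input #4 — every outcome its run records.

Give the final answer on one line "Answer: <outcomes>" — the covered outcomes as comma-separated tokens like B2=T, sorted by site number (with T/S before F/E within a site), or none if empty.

Simulating input #4 (c=37) step by step:
  B1->F, B2->T
collecting distinct outcomes: B1=F, B2=T

Answer: B1=F, B2=T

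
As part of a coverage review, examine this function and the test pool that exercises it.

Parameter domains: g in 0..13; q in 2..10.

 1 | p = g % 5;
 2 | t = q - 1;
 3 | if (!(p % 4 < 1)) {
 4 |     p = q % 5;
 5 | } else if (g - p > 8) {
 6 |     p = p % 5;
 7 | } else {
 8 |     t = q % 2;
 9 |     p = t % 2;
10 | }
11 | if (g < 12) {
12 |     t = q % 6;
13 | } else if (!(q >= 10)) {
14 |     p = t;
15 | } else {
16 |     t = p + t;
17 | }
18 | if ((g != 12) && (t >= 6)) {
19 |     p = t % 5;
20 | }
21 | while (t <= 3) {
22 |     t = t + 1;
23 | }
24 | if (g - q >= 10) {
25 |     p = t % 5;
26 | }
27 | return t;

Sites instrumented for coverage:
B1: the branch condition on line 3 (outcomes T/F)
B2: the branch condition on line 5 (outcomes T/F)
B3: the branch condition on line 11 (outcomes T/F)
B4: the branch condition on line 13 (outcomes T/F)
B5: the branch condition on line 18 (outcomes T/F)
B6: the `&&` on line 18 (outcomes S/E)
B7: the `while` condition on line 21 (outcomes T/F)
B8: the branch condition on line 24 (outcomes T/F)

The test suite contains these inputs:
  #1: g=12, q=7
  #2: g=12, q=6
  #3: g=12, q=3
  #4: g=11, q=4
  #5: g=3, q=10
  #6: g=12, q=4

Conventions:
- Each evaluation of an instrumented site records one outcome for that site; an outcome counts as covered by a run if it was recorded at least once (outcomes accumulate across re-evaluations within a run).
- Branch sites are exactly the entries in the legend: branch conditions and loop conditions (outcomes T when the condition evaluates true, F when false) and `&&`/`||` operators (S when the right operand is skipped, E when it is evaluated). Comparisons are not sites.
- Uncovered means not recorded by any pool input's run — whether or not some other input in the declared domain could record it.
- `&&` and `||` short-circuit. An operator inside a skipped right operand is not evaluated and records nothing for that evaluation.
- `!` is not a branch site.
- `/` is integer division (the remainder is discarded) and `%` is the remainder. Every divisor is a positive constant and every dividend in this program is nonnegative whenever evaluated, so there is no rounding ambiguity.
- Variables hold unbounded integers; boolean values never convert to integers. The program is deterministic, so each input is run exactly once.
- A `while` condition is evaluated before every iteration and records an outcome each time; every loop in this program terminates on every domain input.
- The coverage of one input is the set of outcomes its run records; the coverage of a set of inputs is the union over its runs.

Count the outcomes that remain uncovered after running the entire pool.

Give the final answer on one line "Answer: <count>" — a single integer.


input #1 (g=12, q=7): events B1->T, B3->F, B4->T, B6->S, B5->F, B7->F, B8->F; covers B1=T, B3=F, B4=T, B5=F, B6=S, B7=F, B8=F
input #2 (g=12, q=6): events B1->T, B3->F, B4->T, B6->S, B5->F, B7->F, B8->F; covers B1=T, B3=F, B4=T, B5=F, B6=S, B7=F, B8=F
input #3 (g=12, q=3): events B1->T, B3->F, B4->T, B6->S, B5->F, B7->T, B7->T, B7->F, B8->F; covers B1=T, B3=F, B4=T, B5=F, B6=S, B7=T, B7=F, B8=F
input #4 (g=11, q=4): events B1->T, B3->T, B6->E, B5->F, B7->F, B8->F; covers B1=T, B3=T, B5=F, B6=E, B7=F, B8=F
input #5 (g=3, q=10): events B1->T, B3->T, B6->E, B5->F, B7->F, B8->F; covers B1=T, B3=T, B5=F, B6=E, B7=F, B8=F
input #6 (g=12, q=4): events B1->T, B3->F, B4->T, B6->S, B5->F, B7->T, B7->F, B8->F; covers B1=T, B3=F, B4=T, B5=F, B6=S, B7=T, B7=F, B8=F
union over the pool: B1=T, B3=T, B3=F, B4=T, B5=F, B6=S, B6=E, B7=T, B7=F, B8=F
uncovered (6 of 16): B1=F, B2=T, B2=F, B4=F, B5=T, B8=T
Answer: 6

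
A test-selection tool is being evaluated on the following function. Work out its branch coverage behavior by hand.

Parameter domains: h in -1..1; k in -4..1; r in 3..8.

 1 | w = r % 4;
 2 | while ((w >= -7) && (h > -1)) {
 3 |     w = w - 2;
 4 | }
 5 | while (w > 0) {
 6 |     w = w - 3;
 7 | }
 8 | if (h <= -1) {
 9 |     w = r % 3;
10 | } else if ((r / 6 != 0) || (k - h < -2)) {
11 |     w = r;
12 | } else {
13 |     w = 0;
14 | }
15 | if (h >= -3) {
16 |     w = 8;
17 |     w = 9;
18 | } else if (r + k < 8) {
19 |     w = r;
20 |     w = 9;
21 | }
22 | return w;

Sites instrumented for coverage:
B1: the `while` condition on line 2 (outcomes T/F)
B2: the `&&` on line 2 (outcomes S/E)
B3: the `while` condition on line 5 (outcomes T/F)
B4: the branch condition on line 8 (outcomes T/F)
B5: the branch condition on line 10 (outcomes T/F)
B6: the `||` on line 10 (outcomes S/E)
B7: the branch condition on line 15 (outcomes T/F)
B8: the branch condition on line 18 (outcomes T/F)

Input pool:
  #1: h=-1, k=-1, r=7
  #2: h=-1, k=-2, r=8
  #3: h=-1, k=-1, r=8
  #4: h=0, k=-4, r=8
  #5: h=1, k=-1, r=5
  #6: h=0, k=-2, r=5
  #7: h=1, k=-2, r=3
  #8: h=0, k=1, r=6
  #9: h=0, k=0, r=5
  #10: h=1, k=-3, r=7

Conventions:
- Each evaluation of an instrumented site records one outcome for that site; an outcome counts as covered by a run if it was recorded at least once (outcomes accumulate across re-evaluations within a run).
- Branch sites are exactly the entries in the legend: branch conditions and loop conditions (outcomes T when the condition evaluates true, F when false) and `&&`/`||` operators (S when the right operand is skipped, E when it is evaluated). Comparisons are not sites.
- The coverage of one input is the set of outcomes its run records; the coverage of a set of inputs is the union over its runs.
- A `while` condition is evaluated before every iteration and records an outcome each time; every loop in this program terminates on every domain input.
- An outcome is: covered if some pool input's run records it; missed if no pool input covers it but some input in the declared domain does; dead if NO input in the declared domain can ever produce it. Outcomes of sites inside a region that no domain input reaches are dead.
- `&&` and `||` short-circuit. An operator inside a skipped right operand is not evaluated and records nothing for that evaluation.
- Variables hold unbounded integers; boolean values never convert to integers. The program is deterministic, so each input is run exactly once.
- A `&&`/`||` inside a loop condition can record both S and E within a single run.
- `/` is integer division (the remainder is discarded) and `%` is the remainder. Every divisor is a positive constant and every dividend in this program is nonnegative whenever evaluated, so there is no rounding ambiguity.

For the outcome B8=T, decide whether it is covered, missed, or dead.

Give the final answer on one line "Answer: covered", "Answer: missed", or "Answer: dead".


no pool input records B8=T
checking all 108 inputs in the declared domain: B8=T is never recorded -> dead
Answer: dead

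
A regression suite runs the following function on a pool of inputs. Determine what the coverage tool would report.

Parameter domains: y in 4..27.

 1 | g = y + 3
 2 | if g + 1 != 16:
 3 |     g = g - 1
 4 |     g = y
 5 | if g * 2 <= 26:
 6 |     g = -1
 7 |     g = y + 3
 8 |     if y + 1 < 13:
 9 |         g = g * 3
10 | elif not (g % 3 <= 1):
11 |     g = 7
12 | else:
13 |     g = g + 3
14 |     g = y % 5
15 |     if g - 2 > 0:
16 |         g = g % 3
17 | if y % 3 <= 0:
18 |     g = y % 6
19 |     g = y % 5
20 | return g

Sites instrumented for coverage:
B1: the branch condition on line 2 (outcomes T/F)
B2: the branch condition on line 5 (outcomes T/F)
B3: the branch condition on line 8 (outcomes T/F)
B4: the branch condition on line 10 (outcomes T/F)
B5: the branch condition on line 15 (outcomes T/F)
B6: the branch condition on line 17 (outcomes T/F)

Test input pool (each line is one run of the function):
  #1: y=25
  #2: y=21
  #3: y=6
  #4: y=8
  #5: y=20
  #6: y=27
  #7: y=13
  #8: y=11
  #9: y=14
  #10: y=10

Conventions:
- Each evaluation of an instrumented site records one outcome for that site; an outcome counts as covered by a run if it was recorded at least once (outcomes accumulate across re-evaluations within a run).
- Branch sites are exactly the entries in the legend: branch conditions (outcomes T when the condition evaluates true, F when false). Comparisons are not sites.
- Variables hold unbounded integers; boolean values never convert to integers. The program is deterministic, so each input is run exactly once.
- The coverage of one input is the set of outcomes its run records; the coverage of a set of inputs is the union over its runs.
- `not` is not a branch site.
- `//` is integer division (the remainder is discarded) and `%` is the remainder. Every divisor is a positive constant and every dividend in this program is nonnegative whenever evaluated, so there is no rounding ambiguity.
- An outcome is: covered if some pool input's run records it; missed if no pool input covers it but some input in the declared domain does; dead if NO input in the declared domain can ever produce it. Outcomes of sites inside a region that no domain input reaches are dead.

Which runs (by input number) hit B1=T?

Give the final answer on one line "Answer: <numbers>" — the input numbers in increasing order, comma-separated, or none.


input #1 (y=25): hits B1=T
input #2 (y=21): hits B1=T
input #3 (y=6): hits B1=T
input #4 (y=8): hits B1=T
input #5 (y=20): hits B1=T
input #6 (y=27): hits B1=T
input #7 (y=13): hits B1=T
input #8 (y=11): hits B1=T
input #9 (y=14): hits B1=T
input #10 (y=10): hits B1=T
Answer: 1, 2, 3, 4, 5, 6, 7, 8, 9, 10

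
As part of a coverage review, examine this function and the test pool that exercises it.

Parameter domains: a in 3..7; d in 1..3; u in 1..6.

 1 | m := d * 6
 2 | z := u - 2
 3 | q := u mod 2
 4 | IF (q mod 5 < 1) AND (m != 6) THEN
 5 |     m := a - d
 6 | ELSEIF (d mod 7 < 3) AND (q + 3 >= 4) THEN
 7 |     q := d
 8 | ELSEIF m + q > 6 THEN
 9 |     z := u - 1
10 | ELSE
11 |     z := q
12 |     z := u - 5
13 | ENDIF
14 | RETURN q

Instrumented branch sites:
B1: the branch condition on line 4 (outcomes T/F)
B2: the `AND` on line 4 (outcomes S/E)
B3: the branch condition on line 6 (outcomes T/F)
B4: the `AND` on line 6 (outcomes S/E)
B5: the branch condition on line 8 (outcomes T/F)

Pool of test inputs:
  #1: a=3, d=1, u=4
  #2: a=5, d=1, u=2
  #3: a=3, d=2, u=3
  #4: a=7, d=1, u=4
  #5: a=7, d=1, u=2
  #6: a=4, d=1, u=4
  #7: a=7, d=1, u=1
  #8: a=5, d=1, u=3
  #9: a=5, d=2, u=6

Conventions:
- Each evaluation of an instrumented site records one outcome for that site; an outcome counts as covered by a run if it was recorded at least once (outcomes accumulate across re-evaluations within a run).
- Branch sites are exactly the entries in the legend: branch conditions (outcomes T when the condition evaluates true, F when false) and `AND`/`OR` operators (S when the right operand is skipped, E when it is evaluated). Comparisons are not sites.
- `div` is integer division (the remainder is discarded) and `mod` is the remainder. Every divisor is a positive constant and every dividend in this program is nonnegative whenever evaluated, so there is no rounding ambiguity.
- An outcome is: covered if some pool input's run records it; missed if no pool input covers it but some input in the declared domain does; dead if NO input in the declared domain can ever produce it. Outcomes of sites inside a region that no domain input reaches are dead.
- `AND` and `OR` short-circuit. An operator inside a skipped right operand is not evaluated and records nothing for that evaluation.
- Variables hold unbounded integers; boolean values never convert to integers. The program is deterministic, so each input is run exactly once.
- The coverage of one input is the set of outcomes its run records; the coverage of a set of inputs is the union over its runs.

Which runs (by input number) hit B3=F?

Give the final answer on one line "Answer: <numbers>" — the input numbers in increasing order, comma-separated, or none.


input #1 (a=3, d=1, u=4): produces B3=F
input #2 (a=5, d=1, u=2): produces B3=F
input #3 (a=3, d=2, u=3): does not produce B3=F
input #4 (a=7, d=1, u=4): produces B3=F
input #5 (a=7, d=1, u=2): produces B3=F
input #6 (a=4, d=1, u=4): produces B3=F
input #7 (a=7, d=1, u=1): does not produce B3=F
input #8 (a=5, d=1, u=3): does not produce B3=F
input #9 (a=5, d=2, u=6): does not produce B3=F
Answer: 1, 2, 4, 5, 6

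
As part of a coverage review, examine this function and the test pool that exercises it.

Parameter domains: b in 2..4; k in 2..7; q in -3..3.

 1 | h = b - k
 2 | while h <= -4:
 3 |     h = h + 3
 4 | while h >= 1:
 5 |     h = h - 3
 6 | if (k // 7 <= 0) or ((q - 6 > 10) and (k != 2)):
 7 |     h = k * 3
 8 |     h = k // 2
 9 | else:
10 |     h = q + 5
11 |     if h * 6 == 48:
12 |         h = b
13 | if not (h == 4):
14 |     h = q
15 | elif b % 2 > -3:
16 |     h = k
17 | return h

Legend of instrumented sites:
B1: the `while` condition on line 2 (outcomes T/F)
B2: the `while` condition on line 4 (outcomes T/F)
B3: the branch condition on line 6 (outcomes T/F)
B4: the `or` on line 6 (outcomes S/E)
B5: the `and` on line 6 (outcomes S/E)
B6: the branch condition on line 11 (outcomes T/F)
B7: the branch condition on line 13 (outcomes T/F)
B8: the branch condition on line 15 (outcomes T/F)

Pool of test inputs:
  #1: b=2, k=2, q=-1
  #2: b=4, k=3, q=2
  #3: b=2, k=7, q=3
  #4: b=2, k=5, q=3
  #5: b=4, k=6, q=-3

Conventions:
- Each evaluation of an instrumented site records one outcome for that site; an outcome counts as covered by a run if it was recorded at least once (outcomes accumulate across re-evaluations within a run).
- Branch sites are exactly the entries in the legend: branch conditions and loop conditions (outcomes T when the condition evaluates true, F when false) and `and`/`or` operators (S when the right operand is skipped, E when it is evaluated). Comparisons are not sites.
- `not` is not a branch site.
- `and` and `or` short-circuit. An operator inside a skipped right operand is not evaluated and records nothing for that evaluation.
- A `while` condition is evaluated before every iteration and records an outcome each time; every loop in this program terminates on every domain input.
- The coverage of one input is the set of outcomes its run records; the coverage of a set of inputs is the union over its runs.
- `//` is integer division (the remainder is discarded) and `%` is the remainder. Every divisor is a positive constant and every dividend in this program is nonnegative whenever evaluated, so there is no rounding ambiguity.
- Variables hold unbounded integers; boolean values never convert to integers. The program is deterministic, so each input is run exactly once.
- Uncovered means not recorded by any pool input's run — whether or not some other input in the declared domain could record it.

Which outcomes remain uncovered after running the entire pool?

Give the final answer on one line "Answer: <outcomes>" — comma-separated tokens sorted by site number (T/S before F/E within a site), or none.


#1 (b=2, k=2, q=-1) -> covered: B1=F, B2=F, B3=T, B4=S, B7=T
#2 (b=4, k=3, q=2) -> covered: B1=F, B2=T, B2=F, B3=T, B4=S, B7=T
#3 (b=2, k=7, q=3) -> covered: B1=T, B1=F, B2=F, B3=F, B4=E, B5=S, B6=T, B7=T
#4 (b=2, k=5, q=3) -> covered: B1=F, B2=F, B3=T, B4=S, B7=T
#5 (b=4, k=6, q=-3) -> covered: B1=F, B2=F, B3=T, B4=S, B7=T
union over the pool: B1=T, B1=F, B2=T, B2=F, B3=T, B3=F, B4=S, B4=E, B5=S, B6=T, B7=T
uncovered (5 of 16): B5=E, B6=F, B7=F, B8=T, B8=F
Answer: B5=E, B6=F, B7=F, B8=T, B8=F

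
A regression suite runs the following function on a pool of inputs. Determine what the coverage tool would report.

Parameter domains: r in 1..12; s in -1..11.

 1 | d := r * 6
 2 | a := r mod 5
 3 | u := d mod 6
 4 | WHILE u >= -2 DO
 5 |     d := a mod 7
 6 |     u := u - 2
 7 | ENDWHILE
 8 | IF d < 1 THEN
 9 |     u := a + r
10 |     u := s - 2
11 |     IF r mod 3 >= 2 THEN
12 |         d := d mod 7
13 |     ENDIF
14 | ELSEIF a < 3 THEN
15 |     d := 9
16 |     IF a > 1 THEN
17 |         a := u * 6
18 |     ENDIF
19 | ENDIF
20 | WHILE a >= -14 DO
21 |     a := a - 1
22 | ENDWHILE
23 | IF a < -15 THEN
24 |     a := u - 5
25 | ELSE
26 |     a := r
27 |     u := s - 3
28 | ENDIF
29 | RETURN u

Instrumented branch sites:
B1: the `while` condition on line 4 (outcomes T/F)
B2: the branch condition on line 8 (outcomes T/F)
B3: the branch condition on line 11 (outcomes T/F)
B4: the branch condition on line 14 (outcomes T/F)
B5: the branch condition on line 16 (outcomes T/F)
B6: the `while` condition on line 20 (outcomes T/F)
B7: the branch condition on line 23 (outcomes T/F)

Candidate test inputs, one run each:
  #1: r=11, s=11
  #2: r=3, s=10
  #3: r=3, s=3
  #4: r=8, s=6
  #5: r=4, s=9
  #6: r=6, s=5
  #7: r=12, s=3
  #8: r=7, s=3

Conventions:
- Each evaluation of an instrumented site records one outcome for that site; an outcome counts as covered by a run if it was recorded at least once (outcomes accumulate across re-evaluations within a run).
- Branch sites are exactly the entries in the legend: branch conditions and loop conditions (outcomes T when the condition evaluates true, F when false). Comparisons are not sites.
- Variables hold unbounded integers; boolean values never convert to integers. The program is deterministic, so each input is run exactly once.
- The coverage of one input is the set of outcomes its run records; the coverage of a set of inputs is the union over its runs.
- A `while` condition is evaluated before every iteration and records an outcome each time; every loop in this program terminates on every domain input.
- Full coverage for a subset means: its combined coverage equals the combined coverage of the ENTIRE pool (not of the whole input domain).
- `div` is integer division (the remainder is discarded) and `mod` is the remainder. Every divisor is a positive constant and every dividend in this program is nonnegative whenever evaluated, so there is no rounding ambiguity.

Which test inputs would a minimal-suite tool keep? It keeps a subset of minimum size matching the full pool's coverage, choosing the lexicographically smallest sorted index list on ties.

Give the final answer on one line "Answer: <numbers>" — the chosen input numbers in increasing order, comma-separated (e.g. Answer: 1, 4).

input #1 (r=11, s=11): covers B1=T, B1=F, B2=F, B4=T, B5=F, B6=T, B6=F, B7=F
input #2 (r=3, s=10): covers B1=T, B1=F, B2=F, B4=F, B6=T, B6=F, B7=F
input #3 (r=3, s=3): covers B1=T, B1=F, B2=F, B4=F, B6=T, B6=F, B7=F
input #4 (r=8, s=6): covers B1=T, B1=F, B2=F, B4=F, B6=T, B6=F, B7=F
input #5 (r=4, s=9): covers B1=T, B1=F, B2=F, B4=F, B6=T, B6=F, B7=F
input #6 (r=6, s=5): covers B1=T, B1=F, B2=F, B4=T, B5=F, B6=T, B6=F, B7=F
input #7 (r=12, s=3): covers B1=T, B1=F, B2=F, B4=T, B5=T, B6=F, B7=T
input #8 (r=7, s=3): covers B1=T, B1=F, B2=F, B4=T, B5=T, B6=F, B7=T
the full pool covers 11 outcomes: B1=T, B1=F, B2=F, B4=T, B4=F, B5=T, B5=F, B6=T, B6=F, B7=T, B7=F
size 1 is not enough: best union over all size-1 subsets is 8/11
size 2 is not enough: best union over all size-2 subsets is 10/11
the canonical winner is {1, 2, 7}: size 3, full 11-outcome coverage, earliest index list among size-3 covers

Answer: 1, 2, 7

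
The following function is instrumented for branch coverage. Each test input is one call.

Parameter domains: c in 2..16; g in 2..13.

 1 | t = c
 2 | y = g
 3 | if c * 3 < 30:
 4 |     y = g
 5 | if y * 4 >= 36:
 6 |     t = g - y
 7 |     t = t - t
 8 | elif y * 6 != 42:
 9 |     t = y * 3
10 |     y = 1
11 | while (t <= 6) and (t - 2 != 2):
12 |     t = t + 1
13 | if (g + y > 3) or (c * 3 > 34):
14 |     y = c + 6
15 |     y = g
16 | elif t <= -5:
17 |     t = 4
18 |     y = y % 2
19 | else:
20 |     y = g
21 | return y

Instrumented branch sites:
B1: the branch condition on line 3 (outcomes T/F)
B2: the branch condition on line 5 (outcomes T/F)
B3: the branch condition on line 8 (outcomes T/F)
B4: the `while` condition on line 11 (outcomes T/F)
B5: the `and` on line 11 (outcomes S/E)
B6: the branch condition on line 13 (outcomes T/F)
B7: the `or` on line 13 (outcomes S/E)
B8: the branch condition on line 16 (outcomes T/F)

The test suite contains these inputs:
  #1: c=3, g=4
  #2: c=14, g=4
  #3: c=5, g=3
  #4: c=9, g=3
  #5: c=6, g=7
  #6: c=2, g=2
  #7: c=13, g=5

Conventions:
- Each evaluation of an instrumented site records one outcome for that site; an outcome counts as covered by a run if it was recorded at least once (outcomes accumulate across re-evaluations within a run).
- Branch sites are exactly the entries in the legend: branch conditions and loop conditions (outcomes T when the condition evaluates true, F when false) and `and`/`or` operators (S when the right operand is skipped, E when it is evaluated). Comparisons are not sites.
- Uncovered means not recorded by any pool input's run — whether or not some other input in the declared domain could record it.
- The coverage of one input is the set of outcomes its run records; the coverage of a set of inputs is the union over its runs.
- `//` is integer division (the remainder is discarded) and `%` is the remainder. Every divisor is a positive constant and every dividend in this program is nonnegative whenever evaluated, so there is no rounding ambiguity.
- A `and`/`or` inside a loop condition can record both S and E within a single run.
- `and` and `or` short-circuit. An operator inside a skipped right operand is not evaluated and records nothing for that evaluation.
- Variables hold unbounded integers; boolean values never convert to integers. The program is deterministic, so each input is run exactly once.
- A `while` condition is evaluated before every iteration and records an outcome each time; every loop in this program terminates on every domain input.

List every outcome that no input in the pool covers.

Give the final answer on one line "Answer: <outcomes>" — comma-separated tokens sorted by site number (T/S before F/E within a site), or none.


test 1 (c=3, g=4) hits B1=T, B2=F, B3=T, B4=F, B5=S, B6=T, B7=S
test 2 (c=14, g=4) hits B1=F, B2=F, B3=T, B4=F, B5=S, B6=T, B7=S
test 3 (c=5, g=3) hits B1=T, B2=F, B3=T, B4=F, B5=S, B6=T, B7=S
test 4 (c=9, g=3) hits B1=T, B2=F, B3=T, B4=F, B5=S, B6=T, B7=S
test 5 (c=6, g=7) hits B1=T, B2=F, B3=F, B4=T, B4=F, B5=S, B5=E, B6=T, B7=S
test 6 (c=2, g=2) hits B1=T, B2=F, B3=T, B4=T, B4=F, B5=S, B5=E, B6=F, B7=E, B8=F
test 7 (c=13, g=5) hits B1=F, B2=F, B3=T, B4=F, B5=S, B6=T, B7=S
union over the pool: B1=T, B1=F, B2=F, B3=T, B3=F, B4=T, B4=F, B5=S, B5=E, B6=T, B6=F, B7=S, B7=E, B8=F
uncovered (2 of 16): B2=T, B8=T
Answer: B2=T, B8=T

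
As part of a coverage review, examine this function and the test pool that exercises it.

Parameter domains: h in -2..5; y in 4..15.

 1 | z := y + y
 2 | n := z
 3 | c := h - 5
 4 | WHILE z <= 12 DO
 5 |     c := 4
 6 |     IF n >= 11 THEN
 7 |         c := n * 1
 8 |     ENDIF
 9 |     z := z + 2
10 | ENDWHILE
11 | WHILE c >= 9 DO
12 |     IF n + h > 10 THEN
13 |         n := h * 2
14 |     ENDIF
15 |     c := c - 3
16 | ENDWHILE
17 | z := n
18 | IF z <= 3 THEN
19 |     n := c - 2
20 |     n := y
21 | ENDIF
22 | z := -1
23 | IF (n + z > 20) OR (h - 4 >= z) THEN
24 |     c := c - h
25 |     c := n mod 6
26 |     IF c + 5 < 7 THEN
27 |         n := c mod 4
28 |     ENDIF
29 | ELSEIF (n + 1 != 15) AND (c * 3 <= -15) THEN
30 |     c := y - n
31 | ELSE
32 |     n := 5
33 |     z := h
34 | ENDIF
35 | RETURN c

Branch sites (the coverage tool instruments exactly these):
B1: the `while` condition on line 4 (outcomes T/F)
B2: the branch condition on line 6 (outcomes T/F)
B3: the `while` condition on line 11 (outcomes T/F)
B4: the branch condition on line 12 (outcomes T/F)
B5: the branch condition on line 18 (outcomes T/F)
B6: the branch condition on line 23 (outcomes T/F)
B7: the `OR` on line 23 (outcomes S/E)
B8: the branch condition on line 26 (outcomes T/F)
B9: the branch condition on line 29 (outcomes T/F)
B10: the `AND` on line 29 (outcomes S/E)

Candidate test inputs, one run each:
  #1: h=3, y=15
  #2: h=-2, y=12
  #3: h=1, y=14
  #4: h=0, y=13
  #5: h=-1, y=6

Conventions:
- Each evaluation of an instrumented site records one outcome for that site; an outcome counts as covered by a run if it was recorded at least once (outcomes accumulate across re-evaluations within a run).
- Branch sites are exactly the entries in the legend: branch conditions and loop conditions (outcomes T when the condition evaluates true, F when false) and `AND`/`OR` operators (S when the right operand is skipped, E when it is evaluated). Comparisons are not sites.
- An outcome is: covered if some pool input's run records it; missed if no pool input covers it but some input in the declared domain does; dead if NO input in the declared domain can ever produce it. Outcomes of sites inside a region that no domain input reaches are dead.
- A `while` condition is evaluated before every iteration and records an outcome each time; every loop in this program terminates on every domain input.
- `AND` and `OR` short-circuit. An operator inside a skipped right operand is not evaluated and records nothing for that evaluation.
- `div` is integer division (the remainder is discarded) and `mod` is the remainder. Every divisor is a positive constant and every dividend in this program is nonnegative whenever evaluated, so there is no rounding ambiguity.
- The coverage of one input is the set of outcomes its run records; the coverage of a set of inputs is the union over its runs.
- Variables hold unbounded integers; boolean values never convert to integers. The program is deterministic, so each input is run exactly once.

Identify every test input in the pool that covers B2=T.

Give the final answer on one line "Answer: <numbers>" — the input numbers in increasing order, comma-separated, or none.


input #1 (h=3, y=15): never hits B2=T
input #2 (h=-2, y=12): never hits B2=T
input #3 (h=1, y=14): never hits B2=T
input #4 (h=0, y=13): never hits B2=T
input #5 (h=-1, y=6): hits B2=T
Answer: 5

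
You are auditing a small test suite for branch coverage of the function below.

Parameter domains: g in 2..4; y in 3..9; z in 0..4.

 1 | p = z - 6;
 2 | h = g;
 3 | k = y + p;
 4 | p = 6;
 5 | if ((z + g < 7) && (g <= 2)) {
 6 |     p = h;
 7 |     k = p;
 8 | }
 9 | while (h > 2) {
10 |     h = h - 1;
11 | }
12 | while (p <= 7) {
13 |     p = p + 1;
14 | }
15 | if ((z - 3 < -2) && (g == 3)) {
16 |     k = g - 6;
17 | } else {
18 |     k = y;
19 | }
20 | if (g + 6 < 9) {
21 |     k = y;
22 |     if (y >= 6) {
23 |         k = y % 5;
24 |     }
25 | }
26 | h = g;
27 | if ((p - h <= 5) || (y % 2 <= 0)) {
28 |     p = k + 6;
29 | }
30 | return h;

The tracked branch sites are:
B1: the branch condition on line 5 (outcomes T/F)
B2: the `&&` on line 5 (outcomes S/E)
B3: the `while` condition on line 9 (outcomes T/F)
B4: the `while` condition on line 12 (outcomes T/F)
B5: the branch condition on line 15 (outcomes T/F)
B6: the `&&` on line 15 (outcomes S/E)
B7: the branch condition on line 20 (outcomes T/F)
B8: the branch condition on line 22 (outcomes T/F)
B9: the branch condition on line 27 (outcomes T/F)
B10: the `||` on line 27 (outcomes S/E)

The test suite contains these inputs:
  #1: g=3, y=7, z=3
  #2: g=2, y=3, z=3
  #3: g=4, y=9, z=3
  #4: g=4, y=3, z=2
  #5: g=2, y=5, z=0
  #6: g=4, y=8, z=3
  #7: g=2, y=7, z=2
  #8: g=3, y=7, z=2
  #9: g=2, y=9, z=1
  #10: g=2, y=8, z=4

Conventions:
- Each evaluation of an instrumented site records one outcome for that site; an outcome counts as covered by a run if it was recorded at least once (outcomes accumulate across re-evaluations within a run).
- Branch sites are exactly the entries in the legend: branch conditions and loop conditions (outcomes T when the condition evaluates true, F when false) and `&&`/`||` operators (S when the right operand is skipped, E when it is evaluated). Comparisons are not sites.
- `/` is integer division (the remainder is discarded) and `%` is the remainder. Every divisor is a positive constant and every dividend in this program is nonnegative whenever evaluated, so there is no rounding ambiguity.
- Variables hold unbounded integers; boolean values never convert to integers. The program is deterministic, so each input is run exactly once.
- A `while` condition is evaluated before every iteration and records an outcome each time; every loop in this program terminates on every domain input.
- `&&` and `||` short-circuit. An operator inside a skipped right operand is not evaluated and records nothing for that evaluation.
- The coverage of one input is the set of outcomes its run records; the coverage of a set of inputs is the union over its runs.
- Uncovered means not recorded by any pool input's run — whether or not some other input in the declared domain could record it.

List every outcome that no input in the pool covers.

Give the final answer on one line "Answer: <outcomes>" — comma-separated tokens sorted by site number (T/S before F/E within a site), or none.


run #1 (g=3, y=7, z=3) records B1=F, B2=E, B3=T, B3=F, B4=T, B4=F, B5=F, B6=S, B7=F, B9=T, B10=S
run #2 (g=2, y=3, z=3) records B1=T, B2=E, B3=F, B4=T, B4=F, B5=F, B6=S, B7=T, B8=F, B9=F, B10=E
run #3 (g=4, y=9, z=3) records B1=F, B2=S, B3=T, B3=F, B4=T, B4=F, B5=F, B6=S, B7=F, B9=T, B10=S
run #4 (g=4, y=3, z=2) records B1=F, B2=E, B3=T, B3=F, B4=T, B4=F, B5=F, B6=S, B7=F, B9=T, B10=S
run #5 (g=2, y=5, z=0) records B1=T, B2=E, B3=F, B4=T, B4=F, B5=F, B6=E, B7=T, B8=F, B9=F, B10=E
run #6 (g=4, y=8, z=3) records B1=F, B2=S, B3=T, B3=F, B4=T, B4=F, B5=F, B6=S, B7=F, B9=T, B10=S
run #7 (g=2, y=7, z=2) records B1=T, B2=E, B3=F, B4=T, B4=F, B5=F, B6=S, B7=T, B8=T, B9=F, B10=E
run #8 (g=3, y=7, z=2) records B1=F, B2=E, B3=T, B3=F, B4=T, B4=F, B5=F, B6=S, B7=F, B9=T, B10=S
run #9 (g=2, y=9, z=1) records B1=T, B2=E, B3=F, B4=T, B4=F, B5=F, B6=S, B7=T, B8=T, B9=F, B10=E
run #10 (g=2, y=8, z=4) records B1=T, B2=E, B3=F, B4=T, B4=F, B5=F, B6=S, B7=T, B8=T, B9=T, B10=E
union over the pool: B1=T, B1=F, B2=S, B2=E, B3=T, B3=F, B4=T, B4=F, B5=F, B6=S, B6=E, B7=T, B7=F, B8=T, B8=F, B9=T, B9=F, B10=S, B10=E
uncovered (1 of 20): B5=T
Answer: B5=T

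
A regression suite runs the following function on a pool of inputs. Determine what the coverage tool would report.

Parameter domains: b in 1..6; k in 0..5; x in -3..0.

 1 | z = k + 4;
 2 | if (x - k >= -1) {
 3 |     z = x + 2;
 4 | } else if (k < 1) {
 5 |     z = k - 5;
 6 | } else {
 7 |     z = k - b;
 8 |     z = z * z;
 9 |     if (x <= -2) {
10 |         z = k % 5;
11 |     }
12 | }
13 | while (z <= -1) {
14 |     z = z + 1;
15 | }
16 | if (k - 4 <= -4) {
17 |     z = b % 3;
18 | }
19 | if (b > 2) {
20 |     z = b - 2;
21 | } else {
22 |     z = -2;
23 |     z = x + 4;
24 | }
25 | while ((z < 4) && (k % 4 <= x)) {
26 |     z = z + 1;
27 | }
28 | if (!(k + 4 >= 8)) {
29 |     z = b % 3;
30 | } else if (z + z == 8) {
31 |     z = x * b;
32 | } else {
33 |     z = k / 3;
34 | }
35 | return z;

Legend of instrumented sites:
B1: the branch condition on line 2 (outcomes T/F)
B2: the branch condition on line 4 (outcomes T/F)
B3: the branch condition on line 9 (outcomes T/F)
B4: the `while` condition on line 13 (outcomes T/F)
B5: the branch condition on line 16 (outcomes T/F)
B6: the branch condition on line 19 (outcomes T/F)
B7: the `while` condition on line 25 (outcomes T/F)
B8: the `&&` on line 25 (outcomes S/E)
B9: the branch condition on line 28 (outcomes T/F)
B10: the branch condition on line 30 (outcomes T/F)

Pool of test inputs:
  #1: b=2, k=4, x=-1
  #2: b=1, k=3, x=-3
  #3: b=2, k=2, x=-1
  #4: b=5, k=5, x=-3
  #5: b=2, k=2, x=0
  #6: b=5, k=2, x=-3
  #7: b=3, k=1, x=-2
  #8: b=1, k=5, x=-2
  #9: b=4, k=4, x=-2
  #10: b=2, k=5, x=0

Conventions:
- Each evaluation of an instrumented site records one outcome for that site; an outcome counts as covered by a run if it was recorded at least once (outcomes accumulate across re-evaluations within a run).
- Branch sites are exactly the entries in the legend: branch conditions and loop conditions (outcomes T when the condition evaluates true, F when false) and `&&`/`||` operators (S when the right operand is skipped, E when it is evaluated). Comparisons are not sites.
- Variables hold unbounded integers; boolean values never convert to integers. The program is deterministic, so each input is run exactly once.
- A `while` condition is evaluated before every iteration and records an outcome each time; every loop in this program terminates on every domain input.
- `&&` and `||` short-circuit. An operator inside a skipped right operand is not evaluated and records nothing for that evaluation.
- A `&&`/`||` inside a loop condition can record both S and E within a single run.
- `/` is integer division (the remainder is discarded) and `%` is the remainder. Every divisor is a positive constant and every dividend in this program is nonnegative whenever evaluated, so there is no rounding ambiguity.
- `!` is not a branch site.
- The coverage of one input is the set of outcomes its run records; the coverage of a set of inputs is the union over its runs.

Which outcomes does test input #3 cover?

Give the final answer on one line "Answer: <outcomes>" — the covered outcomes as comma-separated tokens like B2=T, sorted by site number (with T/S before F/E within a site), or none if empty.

Tracing the run of input #3 (b=2, k=2, x=-1):
  B1->F, B2->F, B3->F, B4->F, B5->F, B6->F, B8->E, B7->F, B9->T
distinct outcomes covered: B1=F, B2=F, B3=F, B4=F, B5=F, B6=F, B7=F, B8=E, B9=T

Answer: B1=F, B2=F, B3=F, B4=F, B5=F, B6=F, B7=F, B8=E, B9=T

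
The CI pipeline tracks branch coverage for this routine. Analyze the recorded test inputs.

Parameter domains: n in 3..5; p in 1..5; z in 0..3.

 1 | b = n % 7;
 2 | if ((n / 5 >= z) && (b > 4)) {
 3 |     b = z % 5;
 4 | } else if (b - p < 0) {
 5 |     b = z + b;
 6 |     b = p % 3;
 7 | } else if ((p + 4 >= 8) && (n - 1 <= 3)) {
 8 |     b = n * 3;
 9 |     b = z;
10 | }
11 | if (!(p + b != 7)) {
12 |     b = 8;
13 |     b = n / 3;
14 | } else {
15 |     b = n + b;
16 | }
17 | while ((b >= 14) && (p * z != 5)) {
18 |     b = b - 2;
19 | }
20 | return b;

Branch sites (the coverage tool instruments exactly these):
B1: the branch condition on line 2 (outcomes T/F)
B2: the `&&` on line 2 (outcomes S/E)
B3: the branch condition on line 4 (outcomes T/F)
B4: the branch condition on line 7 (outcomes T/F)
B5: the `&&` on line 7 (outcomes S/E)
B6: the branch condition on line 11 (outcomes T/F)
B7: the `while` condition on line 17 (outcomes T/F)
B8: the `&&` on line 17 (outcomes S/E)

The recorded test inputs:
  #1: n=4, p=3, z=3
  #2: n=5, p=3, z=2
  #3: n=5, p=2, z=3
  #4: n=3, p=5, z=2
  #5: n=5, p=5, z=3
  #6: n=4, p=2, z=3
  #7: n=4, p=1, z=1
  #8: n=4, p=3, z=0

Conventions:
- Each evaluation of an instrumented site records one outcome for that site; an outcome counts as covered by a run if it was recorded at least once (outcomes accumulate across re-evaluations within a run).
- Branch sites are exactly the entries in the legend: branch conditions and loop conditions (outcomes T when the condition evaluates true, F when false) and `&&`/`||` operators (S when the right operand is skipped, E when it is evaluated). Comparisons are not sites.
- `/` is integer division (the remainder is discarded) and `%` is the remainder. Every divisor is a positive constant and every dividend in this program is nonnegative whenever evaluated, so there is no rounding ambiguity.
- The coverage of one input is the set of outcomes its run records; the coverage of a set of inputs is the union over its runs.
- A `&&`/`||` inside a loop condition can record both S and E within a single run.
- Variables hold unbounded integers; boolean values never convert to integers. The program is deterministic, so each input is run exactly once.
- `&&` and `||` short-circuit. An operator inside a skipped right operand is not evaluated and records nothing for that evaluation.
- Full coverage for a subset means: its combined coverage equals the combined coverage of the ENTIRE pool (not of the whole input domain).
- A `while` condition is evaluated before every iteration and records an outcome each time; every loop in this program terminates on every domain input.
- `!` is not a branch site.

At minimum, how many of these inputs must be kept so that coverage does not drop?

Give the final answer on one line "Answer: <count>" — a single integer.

input #1 (n=4, p=3, z=3): events B2->S, B1->F, B3->F, B5->S, B4->F, B6->T, B8->S, B7->F; covers B1=F, B2=S, B3=F, B4=F, B5=S, B6=T, B7=F, B8=S
input #2 (n=5, p=3, z=2): events B2->S, B1->F, B3->F, B5->S, B4->F, B6->F, B8->S, B7->F; covers B1=F, B2=S, B3=F, B4=F, B5=S, B6=F, B7=F, B8=S
input #3 (n=5, p=2, z=3): events B2->S, B1->F, B3->F, B5->S, B4->F, B6->T, B8->S, B7->F; covers B1=F, B2=S, B3=F, B4=F, B5=S, B6=T, B7=F, B8=S
input #4 (n=3, p=5, z=2): events B2->S, B1->F, B3->T, B6->T, B8->S, B7->F; covers B1=F, B2=S, B3=T, B6=T, B7=F, B8=S
input #5 (n=5, p=5, z=3): events B2->S, B1->F, B3->F, B5->E, B4->F, B6->F, B8->S, B7->F; covers B1=F, B2=S, B3=F, B4=F, B5=E, B6=F, B7=F, B8=S
input #6 (n=4, p=2, z=3): events B2->S, B1->F, B3->F, B5->S, B4->F, B6->F, B8->S, B7->F; covers B1=F, B2=S, B3=F, B4=F, B5=S, B6=F, B7=F, B8=S
input #7 (n=4, p=1, z=1): events B2->S, B1->F, B3->F, B5->S, B4->F, B6->F, B8->S, B7->F; covers B1=F, B2=S, B3=F, B4=F, B5=S, B6=F, B7=F, B8=S
input #8 (n=4, p=3, z=0): events B2->E, B1->F, B3->F, B5->S, B4->F, B6->T, B8->S, B7->F; covers B1=F, B2=E, B3=F, B4=F, B5=S, B6=T, B7=F, B8=S
union over all inputs: B1=F, B2=S, B2=E, B3=T, B3=F, B4=F, B5=S, B5=E, B6=T, B6=F, B7=F, B8=S (12 outcomes)
checked all size-1 subsets: none covers 12 outcomes (max 8/12)
checked all size-2 subsets: none covers 12 outcomes (max 11/12)
inputs {4, 5, 8} (size 3) cover everything; no size-3 subset with a lexicographically smaller index list covers all 12

Answer: 3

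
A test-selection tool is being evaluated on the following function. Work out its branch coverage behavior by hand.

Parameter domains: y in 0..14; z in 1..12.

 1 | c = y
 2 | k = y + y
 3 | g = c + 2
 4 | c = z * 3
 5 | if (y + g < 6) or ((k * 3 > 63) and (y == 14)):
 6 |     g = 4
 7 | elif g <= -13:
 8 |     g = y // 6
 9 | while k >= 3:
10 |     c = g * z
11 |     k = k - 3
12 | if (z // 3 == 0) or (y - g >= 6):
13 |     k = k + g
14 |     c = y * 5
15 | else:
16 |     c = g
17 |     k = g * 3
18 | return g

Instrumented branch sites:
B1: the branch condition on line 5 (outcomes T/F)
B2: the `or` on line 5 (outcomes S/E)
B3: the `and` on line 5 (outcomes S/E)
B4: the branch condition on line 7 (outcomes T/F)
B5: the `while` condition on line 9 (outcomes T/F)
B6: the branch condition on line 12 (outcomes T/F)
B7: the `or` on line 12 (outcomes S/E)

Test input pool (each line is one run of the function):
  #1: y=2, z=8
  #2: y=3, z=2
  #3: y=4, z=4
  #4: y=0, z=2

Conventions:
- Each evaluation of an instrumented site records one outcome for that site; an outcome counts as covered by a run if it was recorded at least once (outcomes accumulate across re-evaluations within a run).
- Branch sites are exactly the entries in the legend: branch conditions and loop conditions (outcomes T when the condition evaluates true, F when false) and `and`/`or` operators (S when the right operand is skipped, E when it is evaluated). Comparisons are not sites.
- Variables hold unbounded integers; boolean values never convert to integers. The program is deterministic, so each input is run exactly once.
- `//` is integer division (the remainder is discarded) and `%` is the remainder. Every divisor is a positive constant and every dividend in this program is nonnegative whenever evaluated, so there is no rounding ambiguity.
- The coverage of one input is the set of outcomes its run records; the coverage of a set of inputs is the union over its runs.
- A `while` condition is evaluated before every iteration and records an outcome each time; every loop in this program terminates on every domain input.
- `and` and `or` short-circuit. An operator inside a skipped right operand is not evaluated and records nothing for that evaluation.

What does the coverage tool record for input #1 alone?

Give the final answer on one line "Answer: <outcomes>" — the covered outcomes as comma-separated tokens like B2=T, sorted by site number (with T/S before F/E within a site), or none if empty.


Simulating input #1 (y=2, z=8) step by step:
  B2->E, B3->S, B1->F, B4->F, B5->T, B5->F, B7->E, B6->F
distinct outcomes covered: B1=F, B2=E, B3=S, B4=F, B5=T, B5=F, B6=F, B7=E
Answer: B1=F, B2=E, B3=S, B4=F, B5=T, B5=F, B6=F, B7=E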